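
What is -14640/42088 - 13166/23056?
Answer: -55729403/60648808 ≈ -0.91889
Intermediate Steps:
-14640/42088 - 13166/23056 = -14640*1/42088 - 13166*1/23056 = -1830/5261 - 6583/11528 = -55729403/60648808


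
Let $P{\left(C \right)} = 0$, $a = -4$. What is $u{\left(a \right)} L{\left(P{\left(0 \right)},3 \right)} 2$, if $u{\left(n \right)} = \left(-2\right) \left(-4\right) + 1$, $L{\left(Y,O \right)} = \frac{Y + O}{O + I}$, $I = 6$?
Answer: $6$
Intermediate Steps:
$L{\left(Y,O \right)} = \frac{O + Y}{6 + O}$ ($L{\left(Y,O \right)} = \frac{Y + O}{O + 6} = \frac{O + Y}{6 + O}$)
$u{\left(n \right)} = 9$ ($u{\left(n \right)} = 8 + 1 = 9$)
$u{\left(a \right)} L{\left(P{\left(0 \right)},3 \right)} 2 = 9 \frac{3 + 0}{6 + 3} \cdot 2 = 9 \cdot \frac{1}{9} \cdot 3 \cdot 2 = 9 \cdot \frac{1}{3} \cdot 2 = 3 \cdot 2 = 6$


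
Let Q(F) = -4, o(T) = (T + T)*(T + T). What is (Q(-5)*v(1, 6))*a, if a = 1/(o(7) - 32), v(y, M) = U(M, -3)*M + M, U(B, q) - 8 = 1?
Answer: -60/41 ≈ -1.4634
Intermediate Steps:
U(B, q) = 9 (U(B, q) = 8 + 1 = 9)
o(T) = 4*T² (o(T) = (2*T)*(2*T) = 4*T²)
v(y, M) = 10*M (v(y, M) = 9*M + M = 10*M)
a = 1/164 (a = 1/(4*7² - 32) = 1/(4*49 - 32) = 1/(196 - 32) = 1/164 ≈ 0.0060976)
(Q(-5)*v(1, 6))*a = -40*6*(1/164) = -4*60*(1/164) = -240*1/164 = -60/41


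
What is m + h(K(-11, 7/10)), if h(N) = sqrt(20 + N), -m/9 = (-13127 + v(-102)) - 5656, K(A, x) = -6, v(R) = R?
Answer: 169965 + sqrt(14) ≈ 1.6997e+5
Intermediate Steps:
m = 169965 (m = -9*((-13127 - 102) - 5656) = -9*(-13229 - 5656) = -9*(-18885) = 169965)
m + h(K(-11, 7/10)) = 169965 + sqrt(20 - 6) = 169965 + sqrt(14)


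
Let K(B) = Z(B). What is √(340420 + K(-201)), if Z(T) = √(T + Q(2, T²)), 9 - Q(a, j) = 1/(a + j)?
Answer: √(555702428071780 + 40403*I*√313421302931)/40403 ≈ 583.46 + 0.011874*I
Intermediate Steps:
Q(a, j) = 9 - 1/(a + j)
Z(T) = √(T + (17 + 9*T²)/(2 + T²)) (Z(T) = √(T + (-1 + 9*2 + 9*T²)/(2 + T²)) = √(T + (-1 + 18 + 9*T²)/(2 + T²)) = √(T + (17 + 9*T²)/(2 + T²)))
K(B) = √((17 + 9*B² + B*(2 + B²))/(2 + B²))
√(340420 + K(-201)) = √(340420 + √((17 + 9*(-201)² - 201*(2 + (-201)²))/(2 + (-201)²))) = √(340420 + √((17 + 9*40401 - 201*(2 + 40401))/(2 + 40401))) = √(340420 + √((17 + 363609 - 201*40403)/40403)) = √(340420 + √((17 + 363609 - 8121003)/40403)) = √(340420 + √((1/40403)*(-7757377))) = √(340420 + √(-7757377/40403)) = √(340420 + I*√313421302931/40403)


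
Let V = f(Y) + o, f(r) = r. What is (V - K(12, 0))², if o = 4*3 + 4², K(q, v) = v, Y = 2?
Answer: 900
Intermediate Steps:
o = 28 (o = 12 + 16 = 28)
V = 30 (V = 2 + 28 = 30)
(V - K(12, 0))² = (30 - 1*0)² = (30 + 0)² = 30² = 900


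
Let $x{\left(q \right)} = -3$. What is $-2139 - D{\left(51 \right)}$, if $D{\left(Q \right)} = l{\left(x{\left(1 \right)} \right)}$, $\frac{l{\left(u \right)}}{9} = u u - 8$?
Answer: $-2148$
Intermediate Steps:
$l{\left(u \right)} = -72 + 9 u^{2}$ ($l{\left(u \right)} = 9 \left(u u - 8\right) = 9 \left(u^{2} - 8\right) = 9 \left(-8 + u^{2}\right) = -72 + 9 u^{2}$)
$D{\left(Q \right)} = 9$ ($D{\left(Q \right)} = -72 + 9 \left(-3\right)^{2} = -72 + 9 \cdot 9 = -72 + 81 = 9$)
$-2139 - D{\left(51 \right)} = -2139 - 9 = -2148$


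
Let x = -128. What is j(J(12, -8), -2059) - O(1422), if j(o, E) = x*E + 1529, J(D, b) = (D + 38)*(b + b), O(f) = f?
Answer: 263659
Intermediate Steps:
J(D, b) = 2*b*(38 + D) (J(D, b) = (38 + D)*(2*b) = 2*b*(38 + D))
j(o, E) = 1529 - 128*E (j(o, E) = -128*E + 1529 = 1529 - 128*E)
j(J(12, -8), -2059) - O(1422) = (1529 - 128*(-2059)) - 1*1422 = (1529 + 263552) - 1422 = 265081 - 1422 = 263659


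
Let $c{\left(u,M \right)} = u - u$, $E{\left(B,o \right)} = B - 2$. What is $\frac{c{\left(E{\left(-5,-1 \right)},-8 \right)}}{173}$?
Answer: $0$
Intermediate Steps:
$E{\left(B,o \right)} = -2 + B$ ($E{\left(B,o \right)} = B - 2 = -2 + B$)
$c{\left(u,M \right)} = 0$
$\frac{c{\left(E{\left(-5,-1 \right)},-8 \right)}}{173} = \frac{0}{173} = 0 \cdot \frac{1}{173} = 0$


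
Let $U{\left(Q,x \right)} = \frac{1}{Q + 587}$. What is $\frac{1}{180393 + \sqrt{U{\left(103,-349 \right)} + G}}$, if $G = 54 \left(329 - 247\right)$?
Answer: $\frac{124471170}{22453724714489} - \frac{\sqrt{2108171490}}{22453724714489} \approx 5.5414 \cdot 10^{-6}$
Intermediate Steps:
$U{\left(Q,x \right)} = \frac{1}{587 + Q}$
$G = 4428$ ($G = 54 \cdot 82 = 4428$)
$\frac{1}{180393 + \sqrt{U{\left(103,-349 \right)} + G}} = \frac{1}{180393 + \sqrt{\frac{1}{587 + 103} + 4428}} = \frac{1}{180393 + \sqrt{\frac{1}{690} + 4428}} = \frac{1}{180393 + \sqrt{\frac{3055321}{690}}} = \frac{1}{180393 + \frac{\sqrt{2108171490}}{690}}$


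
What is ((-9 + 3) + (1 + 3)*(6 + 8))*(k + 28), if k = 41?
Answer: 3450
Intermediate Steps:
((-9 + 3) + (1 + 3)*(6 + 8))*(k + 28) = ((-9 + 3) + (1 + 3)*(6 + 8))*(41 + 28) = (-6 + 4*14)*69 = (-6 + 56)*69 = 50*69 = 3450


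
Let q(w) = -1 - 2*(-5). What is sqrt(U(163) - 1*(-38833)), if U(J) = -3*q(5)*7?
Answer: 2*sqrt(9661) ≈ 196.58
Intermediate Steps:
q(w) = 9 (q(w) = -1 + 10 = 9)
U(J) = -189 (U(J) = -3*9*7 = -27*7 = -189)
sqrt(U(163) - 1*(-38833)) = sqrt(-189 - 1*(-38833)) = sqrt(-189 + 38833) = sqrt(38644) = 2*sqrt(9661)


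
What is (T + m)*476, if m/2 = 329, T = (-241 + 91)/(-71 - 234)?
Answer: 19119968/61 ≈ 3.1344e+5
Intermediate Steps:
T = 30/61 (T = -150/(-305) = -150*(-1/305) = 30/61 ≈ 0.49180)
m = 658 (m = 2*329 = 658)
(T + m)*476 = (30/61 + 658)*476 = (40168/61)*476 = 19119968/61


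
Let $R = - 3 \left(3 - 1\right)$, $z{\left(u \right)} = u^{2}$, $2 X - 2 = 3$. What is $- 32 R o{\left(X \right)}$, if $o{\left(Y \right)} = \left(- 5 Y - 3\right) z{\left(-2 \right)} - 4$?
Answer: $-12672$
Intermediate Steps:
$X = \frac{5}{2}$ ($X = 1 + \frac{1}{2} \cdot 3 = 1 + \frac{3}{2} = \frac{5}{2} \approx 2.5$)
$o{\left(Y \right)} = -16 - 20 Y$ ($o{\left(Y \right)} = \left(- 5 Y - 3\right) \left(-2\right)^{2} - 4 = \left(-3 - 5 Y\right) 4 - 4 = \left(-12 - 20 Y\right) - 4 = -16 - 20 Y$)
$R = -6$ ($R = \left(-3\right) 2 = -6$)
$- 32 R o{\left(X \right)} = \left(-32\right) \left(-6\right) \left(-16 - 50\right) = 192 \left(-16 - 50\right) = 192 \left(-66\right) = -12672$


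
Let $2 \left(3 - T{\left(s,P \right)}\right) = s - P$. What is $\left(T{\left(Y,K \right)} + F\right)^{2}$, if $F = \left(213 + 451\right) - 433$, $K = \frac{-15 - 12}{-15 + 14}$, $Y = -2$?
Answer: $\frac{247009}{4} \approx 61752.0$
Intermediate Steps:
$K = 27$ ($K = - \frac{27}{-1} = \left(-27\right) \left(-1\right) = 27$)
$T{\left(s,P \right)} = 3 + \frac{P}{2} - \frac{s}{2}$ ($T{\left(s,P \right)} = 3 - \frac{s - P}{2} = 3 + \left(\frac{P}{2} - \frac{s}{2}\right) = 3 + \frac{P}{2} - \frac{s}{2}$)
$F = 231$ ($F = 664 - 433 = 231$)
$\left(T{\left(Y,K \right)} + F\right)^{2} = \left(\left(3 + \frac{1}{2} \cdot 27 - -1\right) + 231\right)^{2} = \left(\left(3 + \frac{27}{2} + 1\right) + 231\right)^{2} = \left(\frac{35}{2} + 231\right)^{2} = \left(\frac{497}{2}\right)^{2} = \frac{247009}{4}$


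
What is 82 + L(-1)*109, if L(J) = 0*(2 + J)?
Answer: 82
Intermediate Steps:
L(J) = 0
82 + L(-1)*109 = 82 + 0*109 = 82 + 0 = 82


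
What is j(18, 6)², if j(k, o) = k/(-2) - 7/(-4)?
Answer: 841/16 ≈ 52.563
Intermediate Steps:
j(k, o) = 7/4 - k/2 (j(k, o) = k*(-½) - 7*(-¼) = -k/2 + 7/4 = 7/4 - k/2)
j(18, 6)² = (7/4 - ½*18)² = (7/4 - 9)² = (-29/4)² = 841/16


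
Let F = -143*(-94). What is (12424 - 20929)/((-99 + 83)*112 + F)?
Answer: -1701/2330 ≈ -0.73004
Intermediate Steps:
F = 13442
(12424 - 20929)/((-99 + 83)*112 + F) = (12424 - 20929)/((-99 + 83)*112 + 13442) = -8505/(-16*112 + 13442) = -8505/(-1792 + 13442) = -8505/11650 = -8505*1/11650 = -1701/2330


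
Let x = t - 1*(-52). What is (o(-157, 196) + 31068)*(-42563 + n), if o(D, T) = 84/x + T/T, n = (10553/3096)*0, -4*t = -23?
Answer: -14546969325/11 ≈ -1.3225e+9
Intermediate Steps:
t = 23/4 (t = -¼*(-23) = 23/4 ≈ 5.7500)
n = 0 (n = (10553*(1/3096))*0 = (10553/3096)*0 = 0)
x = 231/4 (x = 23/4 - 1*(-52) = 23/4 + 52 = 231/4 ≈ 57.750)
o(D, T) = 27/11 (o(D, T) = 84/(231/4) + T/T = 84*(4/231) + 1 = 16/11 + 1 = 27/11)
(o(-157, 196) + 31068)*(-42563 + n) = (27/11 + 31068)*(-42563 + 0) = (341775/11)*(-42563) = -14546969325/11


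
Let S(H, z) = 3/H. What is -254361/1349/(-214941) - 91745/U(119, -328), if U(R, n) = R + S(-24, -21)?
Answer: -70938476697443/91915864653 ≈ -771.78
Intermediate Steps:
U(R, n) = -⅛ + R (U(R, n) = R + 3/(-24) = R + 3*(-1/24) = R - ⅛ = -⅛ + R)
-254361/1349/(-214941) - 91745/U(119, -328) = -254361/1349/(-214941) - 91745/(-⅛ + 119) = -254361*1/1349*(-1/214941) - 91745/951/8 = -254361/1349*(-1/214941) - 91745*8/951 = 84787/96651803 - 733960/951 = -70938476697443/91915864653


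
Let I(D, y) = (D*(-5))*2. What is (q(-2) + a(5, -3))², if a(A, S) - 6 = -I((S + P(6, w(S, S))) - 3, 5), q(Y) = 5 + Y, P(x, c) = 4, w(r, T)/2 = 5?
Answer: 121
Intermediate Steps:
w(r, T) = 10 (w(r, T) = 2*5 = 10)
I(D, y) = -10*D (I(D, y) = -5*D*2 = -10*D)
a(A, S) = 16 + 10*S (a(A, S) = 6 - (-10)*((S + 4) - 3) = 6 - (-10)*((4 + S) - 3) = 6 - (-10)*(1 + S) = 6 - (-10 - 10*S) = 6 + (10 + 10*S) = 16 + 10*S)
(q(-2) + a(5, -3))² = ((5 - 2) + (16 + 10*(-3)))² = (3 + (16 - 30))² = (3 - 14)² = (-11)² = 121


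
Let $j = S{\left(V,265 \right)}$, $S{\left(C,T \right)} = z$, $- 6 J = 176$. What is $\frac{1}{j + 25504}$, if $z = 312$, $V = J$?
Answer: $\frac{1}{25816} \approx 3.8736 \cdot 10^{-5}$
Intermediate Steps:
$J = - \frac{88}{3}$ ($J = \left(- \frac{1}{6}\right) 176 = - \frac{88}{3} \approx -29.333$)
$V = - \frac{88}{3} \approx -29.333$
$S{\left(C,T \right)} = 312$
$j = 312$
$\frac{1}{j + 25504} = \frac{1}{312 + 25504} = \frac{1}{25816}$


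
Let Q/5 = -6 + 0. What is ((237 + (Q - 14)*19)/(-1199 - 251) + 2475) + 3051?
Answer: 8013299/1450 ≈ 5526.4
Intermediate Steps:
Q = -30 (Q = 5*(-6 + 0) = 5*(-6) = -30)
((237 + (Q - 14)*19)/(-1199 - 251) + 2475) + 3051 = ((237 + (-30 - 14)*19)/(-1199 - 251) + 2475) + 3051 = ((237 - 44*19)/(-1450) + 2475) + 3051 = ((237 - 836)*(-1/1450) + 2475) + 3051 = (-599*(-1/1450) + 2475) + 3051 = (599/1450 + 2475) + 3051 = 3589349/1450 + 3051 = 8013299/1450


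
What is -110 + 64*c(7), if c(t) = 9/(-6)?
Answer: -206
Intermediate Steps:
c(t) = -3/2 (c(t) = 9*(-⅙) = -3/2)
-110 + 64*c(7) = -110 + 64*(-3/2) = -110 - 96 = -206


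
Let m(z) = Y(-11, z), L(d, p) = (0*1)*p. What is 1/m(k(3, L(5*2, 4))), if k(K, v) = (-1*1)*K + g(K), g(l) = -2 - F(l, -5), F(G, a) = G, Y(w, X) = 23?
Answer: 1/23 ≈ 0.043478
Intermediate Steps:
g(l) = -2 - l
L(d, p) = 0 (L(d, p) = 0*p = 0)
k(K, v) = -2 - 2*K (k(K, v) = (-1*1)*K + (-2 - K) = -K + (-2 - K) = -2 - 2*K)
m(z) = 23
1/m(k(3, L(5*2, 4))) = 1/23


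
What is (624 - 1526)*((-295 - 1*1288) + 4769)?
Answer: -2873772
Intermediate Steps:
(624 - 1526)*((-295 - 1*1288) + 4769) = -902*((-295 - 1288) + 4769) = -902*(-1583 + 4769) = -902*3186 = -2873772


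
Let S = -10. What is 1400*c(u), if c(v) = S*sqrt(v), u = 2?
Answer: -14000*sqrt(2) ≈ -19799.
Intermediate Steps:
c(v) = -10*sqrt(v)
1400*c(u) = 1400*(-10*sqrt(2)) = -14000*sqrt(2)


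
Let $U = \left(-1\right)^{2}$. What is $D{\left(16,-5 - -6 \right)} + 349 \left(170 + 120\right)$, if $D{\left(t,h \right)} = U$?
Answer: $101211$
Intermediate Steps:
$U = 1$
$D{\left(t,h \right)} = 1$
$D{\left(16,-5 - -6 \right)} + 349 \left(170 + 120\right) = 1 + 349 \left(170 + 120\right) = 1 + 349 \cdot 290 = 1 + 101210 = 101211$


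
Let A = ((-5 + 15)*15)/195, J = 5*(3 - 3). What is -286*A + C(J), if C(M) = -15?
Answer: -235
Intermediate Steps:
J = 0 (J = 5*0 = 0)
A = 10/13 (A = (10*15)*(1/195) = 150*(1/195) = 10/13 ≈ 0.76923)
-286*A + C(J) = -286*10/13 - 15 = -220 - 15 = -235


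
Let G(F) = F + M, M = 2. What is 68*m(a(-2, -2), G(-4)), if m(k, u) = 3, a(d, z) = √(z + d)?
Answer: 204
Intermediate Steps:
a(d, z) = √(d + z)
G(F) = 2 + F (G(F) = F + 2 = 2 + F)
68*m(a(-2, -2), G(-4)) = 68*3 = 204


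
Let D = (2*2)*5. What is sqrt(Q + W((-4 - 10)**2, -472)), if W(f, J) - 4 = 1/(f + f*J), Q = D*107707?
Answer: sqrt(93663981983913)/6594 ≈ 1467.7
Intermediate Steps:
D = 20 (D = 4*5 = 20)
Q = 2154140 (Q = 20*107707 = 2154140)
W(f, J) = 4 + 1/(f + J*f) (W(f, J) = 4 + 1/(f + f*J) = 4 + 1/(f + J*f))
sqrt(Q + W((-4 - 10)**2, -472)) = sqrt(2154140 + (1 + 4*(-4 - 10)**2 + 4*(-472)*(-4 - 10)**2)/(((-4 - 10)**2)*(1 - 472))) = sqrt(2154140 + (1 + 4*(-14)**2 + 4*(-472)*(-14)**2)/((-14)**2*(-471))) = sqrt(2154140 - 1/471*(1 + 4*196 + 4*(-472)*196)/196) = sqrt(2154140 + (1/196)*(-1/471)*(1 + 784 - 370048)) = sqrt(2154140 + (1/196)*(-1/471)*(-369263)) = sqrt(2154140 + 369263/92316) = sqrt(198861957503/92316) = sqrt(93663981983913)/6594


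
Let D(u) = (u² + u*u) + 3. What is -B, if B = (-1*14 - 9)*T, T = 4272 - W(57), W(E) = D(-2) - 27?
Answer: 98624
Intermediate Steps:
D(u) = 3 + 2*u² (D(u) = (u² + u²) + 3 = 2*u² + 3 = 3 + 2*u²)
W(E) = -16 (W(E) = (3 + 2*(-2)²) - 27 = (3 + 2*4) - 27 = (3 + 8) - 27 = 11 - 27 = -16)
T = 4288 (T = 4272 - 1*(-16) = 4272 + 16 = 4288)
B = -98624 (B = (-1*14 - 9)*4288 = (-14 - 9)*4288 = -23*4288 = -98624)
-B = -1*(-98624) = 98624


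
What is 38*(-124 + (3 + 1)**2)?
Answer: -4104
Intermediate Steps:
38*(-124 + (3 + 1)**2) = 38*(-124 + 4**2) = 38*(-124 + 16) = 38*(-108) = -4104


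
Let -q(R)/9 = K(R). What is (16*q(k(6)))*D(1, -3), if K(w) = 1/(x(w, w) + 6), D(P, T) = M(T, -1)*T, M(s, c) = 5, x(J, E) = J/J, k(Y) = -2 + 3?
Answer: 2160/7 ≈ 308.57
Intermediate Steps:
k(Y) = 1
x(J, E) = 1
D(P, T) = 5*T
K(w) = ⅐ (K(w) = 1/(1 + 6) = 1/7 = ⅐)
q(R) = -9/7 (q(R) = -9*⅐ = -9/7)
(16*q(k(6)))*D(1, -3) = (16*(-9/7))*(5*(-3)) = -144/7*(-15) = 2160/7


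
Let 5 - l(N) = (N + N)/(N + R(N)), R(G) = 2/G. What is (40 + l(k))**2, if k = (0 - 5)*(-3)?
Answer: 95355225/51529 ≈ 1850.5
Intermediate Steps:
k = 15 (k = -5*(-3) = 15)
l(N) = 5 - 2*N/(N + 2/N) (l(N) = 5 - (N + N)/(N + 2/N) = 5 - 2*N/(N + 2/N))
(40 + l(k))**2 = (40 + (10 + 3*15**2)/(2 + 15**2))**2 = (40 + (10 + 3*225)/(2 + 225))**2 = (40 + (10 + 675)/227)**2 = (40 + (1/227)*685)**2 = (40 + 685/227)**2 = (9765/227)**2 = 95355225/51529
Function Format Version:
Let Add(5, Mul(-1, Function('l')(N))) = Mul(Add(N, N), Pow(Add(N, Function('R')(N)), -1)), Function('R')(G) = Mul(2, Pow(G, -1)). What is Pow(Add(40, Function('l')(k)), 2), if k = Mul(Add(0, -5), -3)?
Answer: Rational(95355225, 51529) ≈ 1850.5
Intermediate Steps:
k = 15 (k = Mul(-5, -3) = 15)
Function('l')(N) = Add(5, Mul(-2, N, Pow(Add(N, Mul(2, Pow(N, -1))), -1))) (Function('l')(N) = Add(5, Mul(-1, Mul(Add(N, N), Pow(Add(N, Mul(2, Pow(N, -1))), -1)))) = Add(5, Mul(-1, Mul(Mul(2, N), Pow(Add(N, Mul(2, Pow(N, -1))), -1)))) = Add(5, Mul(-1, Mul(2, N, Pow(Add(N, Mul(2, Pow(N, -1))), -1)))) = Add(5, Mul(-2, N, Pow(Add(N, Mul(2, Pow(N, -1))), -1))))
Pow(Add(40, Function('l')(k)), 2) = Pow(Add(40, Mul(Pow(Add(2, Pow(15, 2)), -1), Add(10, Mul(3, Pow(15, 2))))), 2) = Pow(Add(40, Mul(Pow(Add(2, 225), -1), Add(10, Mul(3, 225)))), 2) = Pow(Add(40, Mul(Pow(227, -1), Add(10, 675))), 2) = Pow(Add(40, Mul(Rational(1, 227), 685)), 2) = Pow(Add(40, Rational(685, 227)), 2) = Pow(Rational(9765, 227), 2) = Rational(95355225, 51529)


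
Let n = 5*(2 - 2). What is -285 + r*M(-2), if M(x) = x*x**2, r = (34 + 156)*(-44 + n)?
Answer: 66595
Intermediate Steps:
n = 0 (n = 5*0 = 0)
r = -8360 (r = (34 + 156)*(-44 + 0) = 190*(-44) = -8360)
M(x) = x**3
-285 + r*M(-2) = -285 - 8360*(-2)**3 = -285 - 8360*(-8) = -285 + 66880 = 66595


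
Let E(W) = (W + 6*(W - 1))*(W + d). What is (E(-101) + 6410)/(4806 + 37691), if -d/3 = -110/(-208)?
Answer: 8273637/4419688 ≈ 1.8720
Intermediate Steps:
d = -165/104 (d = -(-330)/(-208) = -(-330)*(-1)/208 = -3*55/104 = -165/104 ≈ -1.5865)
E(W) = (-6 + 7*W)*(-165/104 + W) (E(W) = (W + 6*(W - 1))*(W - 165/104) = (W + 6*(-1 + W))*(-165/104 + W) = (W + (-6 + 6*W))*(-165/104 + W) = (-6 + 7*W)*(-165/104 + W))
(E(-101) + 6410)/(4806 + 37691) = ((495/52 + 7*(-101)² - 1779/104*(-101)) + 6410)/(4806 + 37691) = ((495/52 + 7*10201 + 179679/104) + 6410)/42497 = ((495/52 + 71407 + 179679/104) + 6410)*(1/42497) = (7606997/104 + 6410)*(1/42497) = (8273637/104)*(1/42497) = 8273637/4419688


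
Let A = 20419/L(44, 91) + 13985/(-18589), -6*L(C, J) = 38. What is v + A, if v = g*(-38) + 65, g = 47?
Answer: -1746813799/353191 ≈ -4945.8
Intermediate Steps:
L(C, J) = -19/3 (L(C, J) = -⅙*38 = -19/3)
v = -1721 (v = 47*(-38) + 65 = -1786 + 65 = -1721)
A = -1138972088/353191 (A = 20419/(-19/3) + 13985/(-18589) = 20419*(-3/19) + 13985*(-1/18589) = -61257/19 - 13985/18589 = -1138972088/353191 ≈ -3224.8)
v + A = -1721 - 1138972088/353191 = -1746813799/353191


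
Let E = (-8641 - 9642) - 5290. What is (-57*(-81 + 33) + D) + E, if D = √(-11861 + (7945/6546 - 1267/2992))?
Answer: -20837 + I*√71086572656603097/2448204 ≈ -20837.0 + 108.9*I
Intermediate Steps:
E = -23573 (E = -18283 - 5290 = -23573)
D = I*√71086572656603097/2448204 (D = √(-11861 + (7945*(1/6546) - 1267*1/2992)) = √(-11861 + (7945/6546 - 1267/2992)) = √(-11861 + 7738829/9792816) = √(-116144851747/9792816) = I*√71086572656603097/2448204 ≈ 108.9*I)
(-57*(-81 + 33) + D) + E = (-57*(-81 + 33) + I*√71086572656603097/2448204) - 23573 = (-57*(-48) + I*√71086572656603097/2448204) - 23573 = (2736 + I*√71086572656603097/2448204) - 23573 = -20837 + I*√71086572656603097/2448204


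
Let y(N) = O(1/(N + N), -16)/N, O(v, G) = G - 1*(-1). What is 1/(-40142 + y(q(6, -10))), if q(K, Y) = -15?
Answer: -1/40141 ≈ -2.4912e-5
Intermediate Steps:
O(v, G) = 1 + G (O(v, G) = G + 1 = 1 + G)
y(N) = -15/N (y(N) = (1 - 16)/N = -15/N)
1/(-40142 + y(q(6, -10))) = 1/(-40142 - 15/(-15)) = 1/(-40142 - 15*(-1/15)) = 1/(-40142 + 1) = 1/(-40141) = -1/40141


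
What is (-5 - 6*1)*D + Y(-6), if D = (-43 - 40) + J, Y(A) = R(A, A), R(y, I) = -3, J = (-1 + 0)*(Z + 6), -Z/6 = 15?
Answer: -14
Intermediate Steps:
Z = -90 (Z = -6*15 = -90)
J = 84 (J = (-1 + 0)*(-90 + 6) = -1*(-84) = 84)
Y(A) = -3
D = 1 (D = (-43 - 40) + 84 = -83 + 84 = 1)
(-5 - 6*1)*D + Y(-6) = (-5 - 6*1)*1 - 3 = (-5 - 6)*1 - 3 = -11*1 - 3 = -11 - 3 = -14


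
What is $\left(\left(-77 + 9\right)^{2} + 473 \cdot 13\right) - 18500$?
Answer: $-7727$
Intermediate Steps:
$\left(\left(-77 + 9\right)^{2} + 473 \cdot 13\right) - 18500 = \left(\left(-68\right)^{2} + 6149\right) - 18500 = \left(4624 + 6149\right) - 18500 = 10773 - 18500 = -7727$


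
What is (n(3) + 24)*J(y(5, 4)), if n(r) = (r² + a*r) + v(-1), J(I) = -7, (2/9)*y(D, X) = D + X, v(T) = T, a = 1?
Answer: -245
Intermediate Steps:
y(D, X) = 9*D/2 + 9*X/2 (y(D, X) = 9*(D + X)/2 = 9*D/2 + 9*X/2)
n(r) = -1 + r + r² (n(r) = (r² + 1*r) - 1 = (r² + r) - 1 = (r + r²) - 1 = -1 + r + r²)
(n(3) + 24)*J(y(5, 4)) = ((-1 + 3 + 3²) + 24)*(-7) = ((-1 + 3 + 9) + 24)*(-7) = (11 + 24)*(-7) = 35*(-7) = -245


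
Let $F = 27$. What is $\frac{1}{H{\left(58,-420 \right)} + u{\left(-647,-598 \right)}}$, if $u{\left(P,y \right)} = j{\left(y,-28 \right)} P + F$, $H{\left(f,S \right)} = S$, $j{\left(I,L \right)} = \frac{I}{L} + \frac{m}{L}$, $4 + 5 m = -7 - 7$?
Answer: $- \frac{35}{500299} \approx -6.9958 \cdot 10^{-5}$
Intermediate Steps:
$m = - \frac{18}{5}$ ($m = - \frac{4}{5} + \frac{-7 - 7}{5} = - \frac{4}{5} + \frac{1}{5} \left(-14\right) = - \frac{4}{5} - \frac{14}{5} = - \frac{18}{5} \approx -3.6$)
$j{\left(I,L \right)} = - \frac{18}{5 L} + \frac{I}{L}$ ($j{\left(I,L \right)} = \frac{I}{L} - \frac{18}{5 L} = - \frac{18}{5 L} + \frac{I}{L}$)
$u{\left(P,y \right)} = 27 + P \left(\frac{9}{70} - \frac{y}{28}\right)$ ($u{\left(P,y \right)} = \frac{- \frac{18}{5} + y}{-28} P + 27 = - \frac{- \frac{18}{5} + y}{28} P + 27 = \left(\frac{9}{70} - \frac{y}{28}\right) P + 27 = P \left(\frac{9}{70} - \frac{y}{28}\right) + 27 = 27 + P \left(\frac{9}{70} - \frac{y}{28}\right)$)
$\frac{1}{H{\left(58,-420 \right)} + u{\left(-647,-598 \right)}} = \frac{1}{-420 + \left(27 + \frac{1}{140} \left(-647\right) \left(18 - -2990\right)\right)} = \frac{1}{-420 + \left(27 + \frac{1}{140} \left(-647\right) \left(18 + 2990\right)\right)} = \frac{1}{-420 + \left(27 + \frac{1}{140} \left(-647\right) 3008\right)} = \frac{1}{-420 + \left(27 - \frac{486544}{35}\right)} = \frac{1}{-420 - \frac{485599}{35}} = \frac{1}{- \frac{500299}{35}} = - \frac{35}{500299}$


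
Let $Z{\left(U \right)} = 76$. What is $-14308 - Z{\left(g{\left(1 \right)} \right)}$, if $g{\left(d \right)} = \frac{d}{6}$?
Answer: $-14384$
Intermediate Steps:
$g{\left(d \right)} = \frac{d}{6}$ ($g{\left(d \right)} = d \frac{1}{6} = \frac{d}{6}$)
$-14308 - Z{\left(g{\left(1 \right)} \right)} = -14308 - 76 = -14384$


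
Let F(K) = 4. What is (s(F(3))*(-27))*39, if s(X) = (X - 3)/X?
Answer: -1053/4 ≈ -263.25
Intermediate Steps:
s(X) = (-3 + X)/X
(s(F(3))*(-27))*39 = (((-3 + 4)/4)*(-27))*39 = (((¼)*1)*(-27))*39 = ((¼)*(-27))*39 = -27/4*39 = -1053/4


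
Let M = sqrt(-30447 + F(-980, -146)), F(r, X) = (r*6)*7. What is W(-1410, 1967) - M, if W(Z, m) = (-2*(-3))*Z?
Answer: -8460 - I*sqrt(71607) ≈ -8460.0 - 267.59*I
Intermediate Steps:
W(Z, m) = 6*Z
F(r, X) = 42*r (F(r, X) = (6*r)*7 = 42*r)
M = I*sqrt(71607) (M = sqrt(-30447 + 42*(-980)) = sqrt(-30447 - 41160) = sqrt(-71607) = I*sqrt(71607) ≈ 267.59*I)
W(-1410, 1967) - M = 6*(-1410) - I*sqrt(71607) = -8460 - I*sqrt(71607)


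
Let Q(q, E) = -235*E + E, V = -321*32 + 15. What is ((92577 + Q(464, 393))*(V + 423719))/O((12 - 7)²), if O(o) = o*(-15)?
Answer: -16951942/25 ≈ -6.7808e+5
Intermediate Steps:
V = -10257 (V = -10272 + 15 = -10257)
O(o) = -15*o
Q(q, E) = -234*E
((92577 + Q(464, 393))*(V + 423719))/O((12 - 7)²) = ((92577 - 234*393)*(-10257 + 423719))/((-15*(12 - 7)²)) = ((92577 - 91962)*413462)/((-15*5²)) = (615*413462)/((-15*25)) = 254279130/(-375) = 254279130*(-1/375) = -16951942/25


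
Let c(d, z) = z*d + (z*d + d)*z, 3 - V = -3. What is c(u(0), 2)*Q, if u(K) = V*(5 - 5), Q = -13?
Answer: 0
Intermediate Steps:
V = 6 (V = 3 - 1*(-3) = 3 + 3 = 6)
u(K) = 0 (u(K) = 6*(5 - 5) = 6*0 = 0)
c(d, z) = d*z + z*(d + d*z) (c(d, z) = d*z + (d*z + d)*z = d*z + (d + d*z)*z = d*z + z*(d + d*z))
c(u(0), 2)*Q = (0*2*(2 + 2))*(-13) = (0*2*4)*(-13) = 0*(-13) = 0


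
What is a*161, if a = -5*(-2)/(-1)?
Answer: -1610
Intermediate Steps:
a = -10 (a = 10*(-1) = -10)
a*161 = -10*161 = -1610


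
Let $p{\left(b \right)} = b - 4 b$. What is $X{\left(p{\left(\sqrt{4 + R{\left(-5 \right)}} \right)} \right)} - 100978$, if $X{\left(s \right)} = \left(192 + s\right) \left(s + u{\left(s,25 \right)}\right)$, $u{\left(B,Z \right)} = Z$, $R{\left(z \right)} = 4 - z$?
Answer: $-96061 - 651 \sqrt{13} \approx -98408.0$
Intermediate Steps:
$p{\left(b \right)} = - 3 b$
$X{\left(s \right)} = \left(25 + s\right) \left(192 + s\right)$ ($X{\left(s \right)} = \left(192 + s\right) \left(s + 25\right) = \left(192 + s\right) \left(25 + s\right) = \left(25 + s\right) \left(192 + s\right)$)
$X{\left(p{\left(\sqrt{4 + R{\left(-5 \right)}} \right)} \right)} - 100978 = \left(4800 + \left(- 3 \sqrt{4 + \left(4 - -5\right)}\right)^{2} + 217 \left(- 3 \sqrt{4 + \left(4 - -5\right)}\right)\right) - 100978 = \left(4800 + \left(- 3 \sqrt{4 + \left(4 + 5\right)}\right)^{2} + 217 \left(- 3 \sqrt{4 + \left(4 + 5\right)}\right)\right) - 100978 = \left(4800 + \left(- 3 \sqrt{4 + 9}\right)^{2} + 217 \left(- 3 \sqrt{4 + 9}\right)\right) - 100978 = \left(4800 + \left(- 3 \sqrt{13}\right)^{2} + 217 \left(- 3 \sqrt{13}\right)\right) - 100978 = \left(4800 + 117 - 651 \sqrt{13}\right) - 100978 = \left(4917 - 651 \sqrt{13}\right) - 100978 = -96061 - 651 \sqrt{13}$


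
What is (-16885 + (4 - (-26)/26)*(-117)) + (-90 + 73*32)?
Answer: -15224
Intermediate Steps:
(-16885 + (4 - (-26)/26)*(-117)) + (-90 + 73*32) = (-16885 + (4 - (-26)/26)*(-117)) + (-90 + 2336) = (-16885 + (4 - 1*(-1))*(-117)) + 2246 = (-16885 + (4 + 1)*(-117)) + 2246 = (-16885 + 5*(-117)) + 2246 = (-16885 - 585) + 2246 = -17470 + 2246 = -15224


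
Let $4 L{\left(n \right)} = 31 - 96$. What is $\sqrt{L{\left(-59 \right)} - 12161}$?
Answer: $\frac{i \sqrt{48709}}{2} \approx 110.35 i$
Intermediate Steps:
$L{\left(n \right)} = - \frac{65}{4}$ ($L{\left(n \right)} = \frac{31 - 96}{4} = \frac{1}{4} \left(-65\right) = - \frac{65}{4}$)
$\sqrt{L{\left(-59 \right)} - 12161} = \sqrt{- \frac{65}{4} - 12161} = \sqrt{- \frac{48709}{4}} = \frac{i \sqrt{48709}}{2}$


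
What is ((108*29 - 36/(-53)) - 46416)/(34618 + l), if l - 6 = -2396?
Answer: -573504/427021 ≈ -1.3430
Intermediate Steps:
l = -2390 (l = 6 - 2396 = -2390)
((108*29 - 36/(-53)) - 46416)/(34618 + l) = ((108*29 - 36/(-53)) - 46416)/(34618 - 2390) = ((3132 - 36*(-1/53)) - 46416)/32228 = ((3132 + 36/53) - 46416)*(1/32228) = (166032/53 - 46416)*(1/32228) = -2294016/53*1/32228 = -573504/427021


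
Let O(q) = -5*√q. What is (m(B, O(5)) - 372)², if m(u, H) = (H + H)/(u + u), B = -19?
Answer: 49956749/361 - 3720*√5/19 ≈ 1.3795e+5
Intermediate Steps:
m(u, H) = H/u (m(u, H) = (2*H)/((2*u)) = (2*H)*(1/(2*u)) = H/u)
(m(B, O(5)) - 372)² = (-5*√5/(-19) - 372)² = (-5*√5*(-1/19) - 372)² = (5*√5/19 - 372)² = (-372 + 5*√5/19)²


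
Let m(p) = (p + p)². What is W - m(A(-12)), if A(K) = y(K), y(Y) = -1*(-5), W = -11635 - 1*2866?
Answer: -14601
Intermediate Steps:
W = -14501 (W = -11635 - 2866 = -14501)
y(Y) = 5
A(K) = 5
m(p) = 4*p² (m(p) = (2*p)² = 4*p²)
W - m(A(-12)) = -14501 - 4*5² = -14501 - 4*25 = -14501 - 1*100 = -14501 - 100 = -14601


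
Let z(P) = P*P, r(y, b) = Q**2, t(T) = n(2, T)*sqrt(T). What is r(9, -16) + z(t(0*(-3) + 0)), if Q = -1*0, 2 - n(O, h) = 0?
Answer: 0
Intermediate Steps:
n(O, h) = 2 (n(O, h) = 2 - 1*0 = 2 + 0 = 2)
Q = 0
t(T) = 2*sqrt(T)
r(y, b) = 0 (r(y, b) = 0**2 = 0)
z(P) = P**2
r(9, -16) + z(t(0*(-3) + 0)) = 0 + (2*sqrt(0*(-3) + 0))**2 = 0 + (2*sqrt(0 + 0))**2 = 0 + (2*sqrt(0))**2 = 0 + (2*0)**2 = 0 + 0**2 = 0 + 0 = 0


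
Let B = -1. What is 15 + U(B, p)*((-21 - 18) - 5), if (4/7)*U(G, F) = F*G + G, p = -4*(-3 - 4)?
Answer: 2248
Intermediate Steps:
p = 28 (p = -4*(-7) = 28)
U(G, F) = 7*G/4 + 7*F*G/4 (U(G, F) = 7*(F*G + G)/4 = 7*(G + F*G)/4 = 7*G/4 + 7*F*G/4)
15 + U(B, p)*((-21 - 18) - 5) = 15 + ((7/4)*(-1)*(1 + 28))*((-21 - 18) - 5) = 15 + ((7/4)*(-1)*29)*(-39 - 5) = 15 - 203/4*(-44) = 15 + 2233 = 2248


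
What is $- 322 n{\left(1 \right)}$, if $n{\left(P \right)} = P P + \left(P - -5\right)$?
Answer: $-2254$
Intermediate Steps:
$n{\left(P \right)} = 5 + P + P^{2}$ ($n{\left(P \right)} = P^{2} + \left(P + 5\right) = P^{2} + \left(5 + P\right) = 5 + P + P^{2}$)
$- 322 n{\left(1 \right)} = - 322 \left(5 + 1 + 1^{2}\right) = - 322 \left(5 + 1 + 1\right) = - 322 \cdot 7 = \left(-1\right) 2254 = -2254$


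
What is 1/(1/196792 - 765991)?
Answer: -196792/150740900871 ≈ -1.3055e-6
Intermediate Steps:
1/(1/196792 - 765991) = 1/(-150740900871/196792) = -196792/150740900871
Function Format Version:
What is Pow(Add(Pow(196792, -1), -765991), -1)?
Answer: Rational(-196792, 150740900871) ≈ -1.3055e-6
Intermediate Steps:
Pow(Add(Pow(196792, -1), -765991), -1) = Pow(Add(Rational(1, 196792), -765991), -1) = Pow(Rational(-150740900871, 196792), -1) = Rational(-196792, 150740900871)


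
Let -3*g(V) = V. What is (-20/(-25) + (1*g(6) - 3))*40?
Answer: -168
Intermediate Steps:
g(V) = -V/3
(-20/(-25) + (1*g(6) - 3))*40 = (-20/(-25) + (1*(-⅓*6) - 3))*40 = (-20*(-1/25) + (1*(-2) - 3))*40 = (⅘ + (-2 - 3))*40 = (⅘ - 5)*40 = -21/5*40 = -168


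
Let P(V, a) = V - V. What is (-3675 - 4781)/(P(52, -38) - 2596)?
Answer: 2114/649 ≈ 3.2573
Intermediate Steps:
P(V, a) = 0
(-3675 - 4781)/(P(52, -38) - 2596) = (-3675 - 4781)/(0 - 2596) = -8456/(-2596) = -8456*(-1/2596) = 2114/649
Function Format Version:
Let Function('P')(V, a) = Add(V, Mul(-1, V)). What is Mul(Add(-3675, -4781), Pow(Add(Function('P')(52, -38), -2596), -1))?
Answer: Rational(2114, 649) ≈ 3.2573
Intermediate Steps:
Function('P')(V, a) = 0
Mul(Add(-3675, -4781), Pow(Add(Function('P')(52, -38), -2596), -1)) = Mul(Add(-3675, -4781), Pow(Add(0, -2596), -1)) = Mul(-8456, Pow(-2596, -1)) = Mul(-8456, Rational(-1, 2596)) = Rational(2114, 649)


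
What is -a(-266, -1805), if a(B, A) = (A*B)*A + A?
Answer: 866636455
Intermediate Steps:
a(B, A) = A + B*A**2 (a(B, A) = B*A**2 + A = A + B*A**2)
-a(-266, -1805) = -(-1805)*(1 - 1805*(-266)) = -(-1805)*(1 + 480130) = -(-1805)*480131 = -1*(-866636455) = 866636455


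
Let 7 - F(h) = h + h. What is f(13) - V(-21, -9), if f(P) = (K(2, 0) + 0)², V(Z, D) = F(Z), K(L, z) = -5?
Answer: -24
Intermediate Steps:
F(h) = 7 - 2*h (F(h) = 7 - (h + h) = 7 - 2*h)
V(Z, D) = 7 - 2*Z
f(P) = 25 (f(P) = (-5 + 0)² = (-5)² = 25)
f(13) - V(-21, -9) = 25 - (7 - 2*(-21)) = 25 - (7 + 42) = 25 - 1*49 = 25 - 49 = -24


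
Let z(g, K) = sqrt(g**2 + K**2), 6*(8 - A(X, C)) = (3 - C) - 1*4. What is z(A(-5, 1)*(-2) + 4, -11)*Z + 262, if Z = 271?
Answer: 262 + 271*sqrt(2533)/3 ≈ 4808.4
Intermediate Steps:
A(X, C) = 49/6 + C/6 (A(X, C) = 8 - ((3 - C) - 1*4)/6 = 8 - ((3 - C) - 4)/6 = 8 - (-1 - C)/6 = 8 + (1/6 + C/6) = 49/6 + C/6)
z(g, K) = sqrt(K**2 + g**2)
z(A(-5, 1)*(-2) + 4, -11)*Z + 262 = sqrt((-11)**2 + ((49/6 + (1/6)*1)*(-2) + 4)**2)*271 + 262 = sqrt(121 + ((49/6 + 1/6)*(-2) + 4)**2)*271 + 262 = sqrt(121 + ((25/3)*(-2) + 4)**2)*271 + 262 = sqrt(121 + (-50/3 + 4)**2)*271 + 262 = sqrt(121 + (-38/3)**2)*271 + 262 = sqrt(121 + 1444/9)*271 + 262 = sqrt(2533/9)*271 + 262 = (sqrt(2533)/3)*271 + 262 = 271*sqrt(2533)/3 + 262 = 262 + 271*sqrt(2533)/3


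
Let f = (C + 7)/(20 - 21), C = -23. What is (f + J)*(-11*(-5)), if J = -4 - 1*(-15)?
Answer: 1485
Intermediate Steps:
J = 11 (J = -4 + 15 = 11)
f = 16 (f = (-23 + 7)/(20 - 21) = -16/(-1) = -16*(-1) = 16)
(f + J)*(-11*(-5)) = (16 + 11)*(-11*(-5)) = 27*55 = 1485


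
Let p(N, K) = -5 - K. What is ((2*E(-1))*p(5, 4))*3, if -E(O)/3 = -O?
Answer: 162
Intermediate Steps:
E(O) = 3*O (E(O) = -(-3)*O = 3*O)
((2*E(-1))*p(5, 4))*3 = ((2*(3*(-1)))*(-5 - 1*4))*3 = ((2*(-3))*(-5 - 4))*3 = -6*(-9)*3 = 54*3 = 162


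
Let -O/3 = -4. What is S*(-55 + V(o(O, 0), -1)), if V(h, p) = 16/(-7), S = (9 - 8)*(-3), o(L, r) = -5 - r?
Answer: 1203/7 ≈ 171.86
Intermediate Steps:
O = 12 (O = -3*(-4) = 12)
S = -3 (S = 1*(-3) = -3)
V(h, p) = -16/7 (V(h, p) = 16*(-1/7) = -16/7)
S*(-55 + V(o(O, 0), -1)) = -3*(-55 - 16/7) = -3*(-401/7) = 1203/7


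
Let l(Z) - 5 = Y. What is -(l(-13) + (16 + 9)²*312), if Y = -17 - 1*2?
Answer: -194986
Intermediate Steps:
Y = -19 (Y = -17 - 2 = -19)
l(Z) = -14 (l(Z) = 5 - 19 = -14)
-(l(-13) + (16 + 9)²*312) = -(-14 + (16 + 9)²*312) = -(-14 + 25²*312) = -(-14 + 625*312) = -(-14 + 195000) = -1*194986 = -194986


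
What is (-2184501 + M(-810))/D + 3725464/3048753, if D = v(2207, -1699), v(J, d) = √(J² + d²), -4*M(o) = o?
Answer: 3725464/3048753 - 4368597*√310298/3102980 ≈ -783.02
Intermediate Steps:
M(o) = -o/4
D = 5*√310298 (D = √(2207² + (-1699)²) = √(4870849 + 2886601) = √7757450 = 5*√310298 ≈ 2785.2)
(-2184501 + M(-810))/D + 3725464/3048753 = (-2184501 - ¼*(-810))/((5*√310298)) + 3725464/3048753 = (-2184501 + 405/2)*(√310298/1551490) + 3725464*(1/3048753) = -4368597*√310298/3102980 + 3725464/3048753 = 3725464/3048753 - 4368597*√310298/3102980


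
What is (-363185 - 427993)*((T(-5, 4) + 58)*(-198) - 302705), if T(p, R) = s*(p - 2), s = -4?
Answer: 252965715474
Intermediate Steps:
T(p, R) = 8 - 4*p (T(p, R) = -4*(p - 2) = -4*(-2 + p) = 8 - 4*p)
(-363185 - 427993)*((T(-5, 4) + 58)*(-198) - 302705) = (-363185 - 427993)*(((8 - 4*(-5)) + 58)*(-198) - 302705) = -791178*(((8 + 20) + 58)*(-198) - 302705) = -791178*((28 + 58)*(-198) - 302705) = -791178*(86*(-198) - 302705) = -791178*(-17028 - 302705) = -791178*(-319733) = 252965715474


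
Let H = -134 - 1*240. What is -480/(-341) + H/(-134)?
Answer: 95927/22847 ≈ 4.1987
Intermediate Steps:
H = -374 (H = -134 - 240 = -374)
-480/(-341) + H/(-134) = -480/(-341) - 374/(-134) = -480*(-1/341) - 374*(-1/134) = 480/341 + 187/67 = 95927/22847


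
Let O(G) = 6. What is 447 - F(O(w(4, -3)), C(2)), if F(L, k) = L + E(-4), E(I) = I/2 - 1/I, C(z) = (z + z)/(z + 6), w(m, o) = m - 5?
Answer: 1771/4 ≈ 442.75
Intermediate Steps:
w(m, o) = -5 + m
C(z) = 2*z/(6 + z) (C(z) = (2*z)/(6 + z) = 2*z/(6 + z))
E(I) = I/2 - 1/I (E(I) = I*(1/2) - 1/I = I/2 - 1/I)
F(L, k) = -7/4 + L (F(L, k) = L + ((1/2)*(-4) - 1/(-4)) = L + (-2 - 1*(-1/4)) = L + (-2 + 1/4) = L - 7/4 = -7/4 + L)
447 - F(O(w(4, -3)), C(2)) = 447 - (-7/4 + 6) = 447 - 1*17/4 = 447 - 17/4 = 1771/4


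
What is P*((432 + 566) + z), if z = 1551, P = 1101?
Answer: 2806449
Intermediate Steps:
P*((432 + 566) + z) = 1101*((432 + 566) + 1551) = 1101*(998 + 1551) = 1101*2549 = 2806449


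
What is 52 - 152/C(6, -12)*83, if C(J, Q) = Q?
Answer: 3310/3 ≈ 1103.3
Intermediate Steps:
52 - 152/C(6, -12)*83 = 52 - 152/(-12)*83 = 52 - 152*(-1/12)*83 = 52 + (38/3)*83 = 52 + 3154/3 = 3310/3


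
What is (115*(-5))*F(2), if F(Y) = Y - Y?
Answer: 0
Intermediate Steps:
F(Y) = 0
(115*(-5))*F(2) = (115*(-5))*0 = -575*0 = 0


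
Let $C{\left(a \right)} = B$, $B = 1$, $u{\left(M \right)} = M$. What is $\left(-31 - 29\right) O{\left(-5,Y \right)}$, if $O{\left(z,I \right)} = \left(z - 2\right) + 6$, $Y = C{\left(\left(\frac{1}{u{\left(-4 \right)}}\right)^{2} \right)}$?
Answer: $60$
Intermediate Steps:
$C{\left(a \right)} = 1$
$Y = 1$
$O{\left(z,I \right)} = 4 + z$ ($O{\left(z,I \right)} = \left(-2 + z\right) + 6 = 4 + z$)
$\left(-31 - 29\right) O{\left(-5,Y \right)} = \left(-31 - 29\right) \left(4 - 5\right) = \left(-31 - 29\right) \left(-1\right) = \left(-60\right) \left(-1\right) = 60$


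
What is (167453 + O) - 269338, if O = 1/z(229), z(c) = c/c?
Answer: -101884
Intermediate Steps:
z(c) = 1
O = 1 (O = 1/1 = 1)
(167453 + O) - 269338 = (167453 + 1) - 269338 = 167454 - 269338 = -101884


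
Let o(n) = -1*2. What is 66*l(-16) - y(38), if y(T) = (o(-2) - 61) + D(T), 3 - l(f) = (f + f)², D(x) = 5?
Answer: -67328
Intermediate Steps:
o(n) = -2
l(f) = 3 - 4*f² (l(f) = 3 - (f + f)² = 3 - (2*f)² = 3 - 4*f²)
y(T) = -58 (y(T) = (-2 - 61) + 5 = -63 + 5 = -58)
66*l(-16) - y(38) = 66*(3 - 4*(-16)²) - 1*(-58) = 66*(3 - 4*256) + 58 = 66*(3 - 1024) + 58 = 66*(-1021) + 58 = -67386 + 58 = -67328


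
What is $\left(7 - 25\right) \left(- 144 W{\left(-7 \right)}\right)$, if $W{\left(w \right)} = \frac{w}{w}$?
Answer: $2592$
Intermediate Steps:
$W{\left(w \right)} = 1$
$\left(7 - 25\right) \left(- 144 W{\left(-7 \right)}\right) = \left(7 - 25\right) \left(\left(-144\right) 1\right) = \left(7 - 25\right) \left(-144\right) = \left(-18\right) \left(-144\right) = 2592$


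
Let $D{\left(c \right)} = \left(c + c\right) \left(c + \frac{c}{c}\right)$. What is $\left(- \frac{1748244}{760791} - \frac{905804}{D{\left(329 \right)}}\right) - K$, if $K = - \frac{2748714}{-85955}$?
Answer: $- \frac{9099102360788663}{236660127475695} \approx -38.448$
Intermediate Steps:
$K = \frac{2748714}{85955}$ ($K = \left(-2748714\right) \left(- \frac{1}{85955}\right) = \frac{2748714}{85955} \approx 31.979$)
$D{\left(c \right)} = 2 c \left(1 + c\right)$ ($D{\left(c \right)} = 2 c \left(c + 1\right) = 2 c \left(1 + c\right)$)
$\left(- \frac{1748244}{760791} - \frac{905804}{D{\left(329 \right)}}\right) - K = \left(- \frac{1748244}{760791} - \frac{905804}{2 \cdot 329 \left(1 + 329\right)}\right) - \frac{2748714}{85955} = \left(\left(-1748244\right) \frac{1}{760791} - \frac{905804}{2 \cdot 329 \cdot 330}\right) - \frac{2748714}{85955} = \left(- \frac{582748}{253597} - \frac{905804}{217140}\right) - \frac{2748714}{85955} = \left(- \frac{582748}{253597} - \frac{226451}{54285}\right) - \frac{2748714}{85955} = - \frac{89061769427}{13766513145} - \frac{2748714}{85955} = - \frac{9099102360788663}{236660127475695}$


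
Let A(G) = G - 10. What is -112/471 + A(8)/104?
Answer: -6295/24492 ≈ -0.25702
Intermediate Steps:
A(G) = -10 + G
-112/471 + A(8)/104 = -112/471 + (-10 + 8)/104 = -112*1/471 - 2*1/104 = -112/471 - 1/52 = -6295/24492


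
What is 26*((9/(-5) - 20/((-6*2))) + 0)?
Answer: -52/15 ≈ -3.4667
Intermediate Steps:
26*((9/(-5) - 20/((-6*2))) + 0) = 26*((9*(-1/5) - 20/(-12)) + 0) = 26*((-9/5 - 20*(-1/12)) + 0) = 26*((-9/5 + 5/3) + 0) = 26*(-2/15 + 0) = 26*(-2/15) = -52/15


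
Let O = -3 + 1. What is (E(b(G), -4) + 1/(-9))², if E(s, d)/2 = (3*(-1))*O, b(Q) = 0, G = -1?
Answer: 11449/81 ≈ 141.35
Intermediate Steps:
O = -2
E(s, d) = 12 (E(s, d) = 2*((3*(-1))*(-2)) = 2*(-3*(-2)) = 2*6 = 12)
(E(b(G), -4) + 1/(-9))² = (12 + 1/(-9))² = (12 - ⅑)² = (107/9)² = 11449/81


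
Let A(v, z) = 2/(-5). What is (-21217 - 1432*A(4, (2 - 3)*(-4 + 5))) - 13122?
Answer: -168831/5 ≈ -33766.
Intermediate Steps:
A(v, z) = -⅖ (A(v, z) = 2*(-⅕) = -⅖)
(-21217 - 1432*A(4, (2 - 3)*(-4 + 5))) - 13122 = (-21217 - 1432*(-⅖)) - 13122 = (-21217 + 2864/5) - 13122 = -103221/5 - 13122 = -168831/5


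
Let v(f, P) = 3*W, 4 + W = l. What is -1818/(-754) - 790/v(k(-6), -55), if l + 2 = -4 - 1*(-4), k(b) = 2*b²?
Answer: 157096/3393 ≈ 46.300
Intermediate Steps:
l = -2 (l = -2 + (-4 - 1*(-4)) = -2 + (-4 + 4) = -2 + 0 = -2)
W = -6 (W = -4 - 2 = -6)
v(f, P) = -18 (v(f, P) = 3*(-6) = -18)
-1818/(-754) - 790/v(k(-6), -55) = -1818/(-754) - 790/(-18) = -1818*(-1/754) - 790*(-1/18) = 909/377 + 395/9 = 157096/3393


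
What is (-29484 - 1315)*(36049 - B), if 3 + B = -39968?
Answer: -2341339980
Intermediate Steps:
B = -39971 (B = -3 - 39968 = -39971)
(-29484 - 1315)*(36049 - B) = (-29484 - 1315)*(36049 - 1*(-39971)) = -30799*(36049 + 39971) = -30799*76020 = -2341339980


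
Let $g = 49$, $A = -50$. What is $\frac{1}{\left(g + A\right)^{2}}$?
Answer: $1$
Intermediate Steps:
$\frac{1}{\left(g + A\right)^{2}} = \frac{1}{\left(49 - 50\right)^{2}} = \frac{1}{\left(-1\right)^{2}} = 1^{-1} = 1$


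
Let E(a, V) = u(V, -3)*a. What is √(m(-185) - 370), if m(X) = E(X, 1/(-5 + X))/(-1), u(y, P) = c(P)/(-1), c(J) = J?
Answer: √185 ≈ 13.601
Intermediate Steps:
u(y, P) = -P (u(y, P) = P/(-1) = P*(-1) = -P)
E(a, V) = 3*a (E(a, V) = (-1*(-3))*a = 3*a)
m(X) = -3*X (m(X) = (3*X)/(-1) = (3*X)*(-1) = -3*X)
√(m(-185) - 370) = √(-3*(-185) - 370) = √(555 - 370) = √185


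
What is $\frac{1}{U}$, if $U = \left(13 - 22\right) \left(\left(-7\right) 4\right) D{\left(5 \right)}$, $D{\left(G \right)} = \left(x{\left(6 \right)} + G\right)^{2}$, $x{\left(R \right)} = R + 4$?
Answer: $\frac{1}{56700} \approx 1.7637 \cdot 10^{-5}$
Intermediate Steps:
$x{\left(R \right)} = 4 + R$
$D{\left(G \right)} = \left(10 + G\right)^{2}$ ($D{\left(G \right)} = \left(\left(4 + 6\right) + G\right)^{2} = \left(10 + G\right)^{2}$)
$U = 56700$ ($U = \left(13 - 22\right) \left(\left(-7\right) 4\right) \left(10 + 5\right)^{2} = \left(13 - 22\right) \left(-28\right) 15^{2} = \left(-9\right) \left(-28\right) 225 = 252 \cdot 225 = 56700$)
$\frac{1}{U} = \frac{1}{56700}$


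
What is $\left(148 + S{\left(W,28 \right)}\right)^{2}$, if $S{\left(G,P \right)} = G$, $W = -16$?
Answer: $17424$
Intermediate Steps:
$\left(148 + S{\left(W,28 \right)}\right)^{2} = \left(148 - 16\right)^{2} = 132^{2} = 17424$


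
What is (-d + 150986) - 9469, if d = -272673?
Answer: 414190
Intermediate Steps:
(-d + 150986) - 9469 = (-1*(-272673) + 150986) - 9469 = (272673 + 150986) - 9469 = 423659 - 9469 = 414190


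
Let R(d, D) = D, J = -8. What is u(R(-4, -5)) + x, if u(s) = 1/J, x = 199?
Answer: 1591/8 ≈ 198.88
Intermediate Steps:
u(s) = -1/8 (u(s) = 1/(-8) = -1/8)
u(R(-4, -5)) + x = -1/8 + 199 = 1591/8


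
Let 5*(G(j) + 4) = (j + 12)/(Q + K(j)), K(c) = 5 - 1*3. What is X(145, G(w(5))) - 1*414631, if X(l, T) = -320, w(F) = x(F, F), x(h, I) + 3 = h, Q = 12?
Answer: -414951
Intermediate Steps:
x(h, I) = -3 + h
K(c) = 2 (K(c) = 5 - 3 = 2)
w(F) = -3 + F
G(j) = -134/35 + j/70 (G(j) = -4 + ((j + 12)/(12 + 2))/5 = -4 + ((12 + j)/14)/5 = -4 + ((12 + j)*(1/14))/5 = -4 + (6/7 + j/14)/5 = -4 + (6/35 + j/70) = -134/35 + j/70)
X(145, G(w(5))) - 1*414631 = -320 - 1*414631 = -320 - 414631 = -414951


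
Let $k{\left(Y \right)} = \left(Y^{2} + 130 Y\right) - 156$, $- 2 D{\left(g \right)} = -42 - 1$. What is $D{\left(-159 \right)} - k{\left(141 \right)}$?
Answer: $- \frac{76067}{2} \approx -38034.0$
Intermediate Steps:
$D{\left(g \right)} = \frac{43}{2}$ ($D{\left(g \right)} = - \frac{-42 - 1}{2} = \left(- \frac{1}{2}\right) \left(-43\right) = \frac{43}{2}$)
$k{\left(Y \right)} = -156 + Y^{2} + 130 Y$
$D{\left(-159 \right)} - k{\left(141 \right)} = \frac{43}{2} - \left(-156 + 141^{2} + 130 \cdot 141\right) = \frac{43}{2} - \left(-156 + 19881 + 18330\right) = \frac{43}{2} - 38055 = - \frac{76067}{2}$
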